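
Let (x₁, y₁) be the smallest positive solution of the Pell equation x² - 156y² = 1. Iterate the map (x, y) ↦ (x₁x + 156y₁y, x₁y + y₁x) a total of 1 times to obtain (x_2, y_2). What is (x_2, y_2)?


Step 1: Find the fundamental solution (x₁, y₁) of x² - 156y² = 1.
  Expand √156 as a continued fraction. a₀ = ⌊√156⌋ = 12; iterate m_{k+1} = d_k·a_k − m_k, d_{k+1} = (156 − m_{k+1}²)/d_k, a_{k+1} = ⌊(a₀ + m_{k+1})/d_{k+1}⌋ (starting m₀ = 0, d₀ = 1), with convergents p_k = a_k·p_{k-1} + p_{k-2}, q_k = a_k·q_{k-1} + q_{k-2} (p₋₁ = 1, q₋₁ = 0):
  k = 0: a₀ = 12; p₀/q₀ = 12/1; p₀² − 156·q₀² = 144 − 156 = -12.
  k = 1: m = 12, d = 12, a = ⌊(12 + 12)/12⌋ = 2; p/q = (2·12 + 1)/(2·1 + 0) = 25/2; p² − 156·q² = 625 − 624 = 1.
  The first convergent with p² − 156·q² = 1 gives the fundamental solution (x₁, y₁) = (25, 2).
Step 2: Apply the recurrence (x_{n+1}, y_{n+1}) = (x₁x_n + 156y₁y_n, x₁y_n + y₁x_n) repeatedly.
  From (x_1, y_1) = (25, 2): x_2 = 25·25 + 156·2·2 = 1249; y_2 = 25·2 + 2·25 = 100.
Step 3: Verify x_2² - 156·y_2² = 1560001 - 1560000 = 1 (should be 1). ✓

(x_1, y_1) = (25, 2); (x_2, y_2) = (1249, 100).


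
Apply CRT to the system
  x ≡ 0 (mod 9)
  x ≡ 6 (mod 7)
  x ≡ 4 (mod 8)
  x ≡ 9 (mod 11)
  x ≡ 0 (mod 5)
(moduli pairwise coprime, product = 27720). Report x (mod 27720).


Product of moduli M = 9 · 7 · 8 · 11 · 5 = 27720.
Merge one congruence at a time:
  Start: x ≡ 0 (mod 9).
  Combine with x ≡ 6 (mod 7); new modulus lcm = 63.
    Write x = 0 + 9·t and substitute into x ≡ 6 (mod 7): 9·t ≡ 6 − 0 = 6 (mod 7).
    Reduce coefficients mod 7: 2·t ≡ 6 (mod 7).
    The inverse of 2 mod 7 is 4 (since 2·4 = 8 = 1·7 + 1), so t ≡ 4·6 = 24 ≡ 3 (mod 7).
    Then x = 0 + 9·3 = 27, valid modulo lcm(9, 7) = 63: x ≡ 27 (mod 63).
  Combine with x ≡ 4 (mod 8); new modulus lcm = 504.
    Write x = 27 + 63·t and substitute into x ≡ 4 (mod 8): 63·t ≡ 4 − 27 = -23 (mod 8).
    Reduce coefficients mod 8: 7·t ≡ 1 (mod 8).
    The inverse of 7 mod 8 is 7 (since 7·7 = 49 = 6·8 + 1), so t ≡ 7·1 = 7 ≡ 7 (mod 8).
    Then x = 27 + 63·7 = 468, valid modulo lcm(63, 8) = 504: x ≡ 468 (mod 504).
  Combine with x ≡ 9 (mod 11); new modulus lcm = 5544.
    Write x = 468 + 504·t and substitute into x ≡ 9 (mod 11): 504·t ≡ 9 − 468 = -459 (mod 11).
    Reduce coefficients mod 11: 9·t ≡ 3 (mod 11).
    The inverse of 9 mod 11 is 5 (since 9·5 = 45 = 4·11 + 1), so t ≡ 5·3 = 15 ≡ 4 (mod 11).
    Then x = 468 + 504·4 = 2484, valid modulo lcm(504, 11) = 5544: x ≡ 2484 (mod 5544).
  Combine with x ≡ 0 (mod 5); new modulus lcm = 27720.
    Write x = 2484 + 5544·t and substitute into x ≡ 0 (mod 5): 5544·t ≡ 0 − 2484 = -2484 (mod 5).
    Reduce coefficients mod 5: 4·t ≡ 1 (mod 5).
    The inverse of 4 mod 5 is 4 (since 4·4 = 16 = 3·5 + 1), so t ≡ 4·1 = 4 ≡ 4 (mod 5).
    Then x = 2484 + 5544·4 = 24660, valid modulo lcm(5544, 5) = 27720: x ≡ 24660 (mod 27720).
Verify against each original: 24660 mod 9 = 0, 24660 mod 7 = 6, 24660 mod 8 = 4, 24660 mod 11 = 9, 24660 mod 5 = 0.

x ≡ 24660 (mod 27720).


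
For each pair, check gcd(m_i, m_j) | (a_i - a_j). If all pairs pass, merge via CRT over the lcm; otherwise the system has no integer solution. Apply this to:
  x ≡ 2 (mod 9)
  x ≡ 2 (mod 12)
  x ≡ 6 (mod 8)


Moduli 9, 12, 8 are not pairwise coprime, so CRT works modulo lcm(m_i) when all pairwise compatibility conditions hold.
Pairwise compatibility: gcd(m_i, m_j) must divide a_i - a_j for every pair.
Merge one congruence at a time:
  Start: x ≡ 2 (mod 9).
  Combine with x ≡ 2 (mod 12): gcd(9, 12) = 3; 2 - 2 = 0, which IS divisible by 3, so compatible.
    Write x = 2 + 9·t and substitute into x ≡ 2 (mod 12): 9·t ≡ 2 − 2 = 0 (mod 12).
    Divide the congruence (and modulus) by g = 3: 3·t ≡ 0 (mod 4).
    The inverse of 3 mod 4 is 3 (since 3·3 = 9 = 2·4 + 1), so t ≡ 3·0 = 0 ≡ 0 (mod 4).
    Then x = 2 + 9·0 = 2, valid modulo lcm(9, 12) = 36: x ≡ 2 (mod 36).
  Combine with x ≡ 6 (mod 8): gcd(36, 8) = 4; 6 - 2 = 4, which IS divisible by 4, so compatible.
    Write x = 2 + 36·t and substitute into x ≡ 6 (mod 8): 36·t ≡ 6 − 2 = 4 (mod 8).
    Divide the congruence (and modulus) by g = 4: 9·t ≡ 1 (mod 2).
    Reduce coefficients mod 2: 1·t ≡ 1 (mod 2).
    So t ≡ 1 (mod 2).
    Then x = 2 + 36·1 = 38, valid modulo lcm(36, 8) = 72: x ≡ 38 (mod 72).
Verify: 38 mod 9 = 2, 38 mod 12 = 2, 38 mod 8 = 6.

x ≡ 38 (mod 72).


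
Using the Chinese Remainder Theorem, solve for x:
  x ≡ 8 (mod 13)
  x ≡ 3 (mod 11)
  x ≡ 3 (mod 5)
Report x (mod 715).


Moduli 13, 11, 5 are pairwise coprime; by CRT there is a unique solution modulo M = 13 · 11 · 5 = 715.
Solve pairwise, accumulating the modulus:
  Start with x ≡ 8 (mod 13).
  Combine with x ≡ 3 (mod 11): since gcd(13, 11) = 1, we get a unique residue mod 143.
    Write x = 8 + 13·t and substitute into x ≡ 3 (mod 11): 13·t ≡ 3 − 8 = -5 (mod 11).
    Reduce coefficients mod 11: 2·t ≡ 6 (mod 11).
    The inverse of 2 mod 11 is 6 (since 2·6 = 12 = 1·11 + 1), so t ≡ 6·6 = 36 ≡ 3 (mod 11).
    Then x = 8 + 13·3 = 47, valid modulo lcm(13, 11) = 143: x ≡ 47 (mod 143).
  Combine with x ≡ 3 (mod 5): since gcd(143, 5) = 1, we get a unique residue mod 715.
    Write x = 47 + 143·t and substitute into x ≡ 3 (mod 5): 143·t ≡ 3 − 47 = -44 (mod 5).
    Reduce coefficients mod 5: 3·t ≡ 1 (mod 5).
    The inverse of 3 mod 5 is 2 (since 3·2 = 6 = 1·5 + 1), so t ≡ 2·1 = 2 ≡ 2 (mod 5).
    Then x = 47 + 143·2 = 333, valid modulo lcm(143, 5) = 715: x ≡ 333 (mod 715).
Verify: 333 mod 13 = 8 ✓, 333 mod 11 = 3 ✓, 333 mod 5 = 3 ✓.

x ≡ 333 (mod 715).


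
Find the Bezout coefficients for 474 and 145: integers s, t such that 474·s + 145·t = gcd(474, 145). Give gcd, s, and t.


Euclidean algorithm on (474, 145) — divide until remainder is 0:
  474 = 3 · 145 + 39
  145 = 3 · 39 + 28
  39 = 1 · 28 + 11
  28 = 2 · 11 + 6
  11 = 1 · 6 + 5
  6 = 1 · 5 + 1
  5 = 5 · 1 + 0
gcd(474, 145) = 1.
Track Bezout coefficients alongside the remainders: start with r₀ = 474 = a·1 + b·0 (s = 1, t = 0) and r₁ = 145 = a·0 + b·1 (s = 0, t = 1); each new remainder r_{k+1} = r_{k-1} − q_k·r_k inherits s_{k+1} = s_{k-1} − q_k·s_k, t_{k+1} = t_{k-1} − q_k·t_k, so r_k = a·s_k + b·t_k at every step:
  q = 3: r = 39, s = 1 − 3·0 = 1, t = 0 − 3·1 = -3  (check: 474·1 + 145·(-3) = 39)
  q = 3: r = 28, s = 0 − 3·1 = -3, t = 1 − 3·(-3) = 10  (check: 474·(-3) + 145·10 = 28)
  q = 1: r = 11, s = 1 − 1·(-3) = 4, t = -3 − 1·10 = -13  (check: 474·4 + 145·(-13) = 11)
  q = 2: r = 6, s = -3 − 2·4 = -11, t = 10 − 2·(-13) = 36  (check: 474·(-11) + 145·36 = 6)
  q = 1: r = 5, s = 4 − 1·(-11) = 15, t = -13 − 1·36 = -49  (check: 474·15 + 145·(-49) = 5)
  q = 1: r = 1, s = -11 − 1·15 = -26, t = 36 − 1·(-49) = 85  (check: 474·(-26) + 145·85 = 1)
The row with r = 1 (the gcd) gives the Bezout coefficients s = -26, t = 85.
Result: 474 · (-26) + 145 · (85) = 1.

gcd(474, 145) = 1; s = -26, t = 85 (check: 474·(-26) + 145·85 = 1).


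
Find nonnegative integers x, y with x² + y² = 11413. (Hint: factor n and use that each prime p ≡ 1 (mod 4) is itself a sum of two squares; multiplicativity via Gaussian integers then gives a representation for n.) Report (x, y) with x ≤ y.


Step 1: Factor n = 11413 = 101 · 113.
Step 2: Check the mod-4 condition on each prime factor: 101 ≡ 1 (mod 4), exponent 1; 113 ≡ 1 (mod 4), exponent 1.
All primes ≡ 3 (mod 4) appear to even exponent (or don't appear), so by the two-squares theorem n IS expressible as a sum of two squares.
Step 3: Build a representation. Here n = 101 · 113 is a product of primes ≡ 1 (mod 4). Each prime p ≡ 1 (mod 4) is itself a sum of two squares; find a² by testing p − a² for a perfect square:
  101: 101 − 1² = 100 = 10² ⇒ 101 = 1² + 10².
  113: 113 − 1² = 112, 113 − 2² = 109, 113 − 3² = 104, 113 − 4² = 97, 113 − 5² = 88, 113 − 6² = 77, 113 − 7² = 64 = 8² ⇒ 113 = 7² + 8².
  Combine using the Brahmagupta–Fibonacci identity (a² + b²)(c² + d²) = (ac − bd)² + (ad + bc)² = (ac + bd)² + (ad − bc)²:
  101 · 113 = 11413: from (1² + 10²)(7² + 8²), take (1·7 − 10·8, 1·8 + 10·7) = (7 − 80, 8 + 70) = (-73, 78); dropping signs (only squares matter) gives (73, 78); check 73² + 78² = 5329 + 6084 = 11413 ✓.
Step 4: Order so x ≤ y and verify: 73² + 78² = 5329 + 6084 = 11413 = n. ✓

n = 11413 = 73² + 78² (one valid representation with x ≤ y).


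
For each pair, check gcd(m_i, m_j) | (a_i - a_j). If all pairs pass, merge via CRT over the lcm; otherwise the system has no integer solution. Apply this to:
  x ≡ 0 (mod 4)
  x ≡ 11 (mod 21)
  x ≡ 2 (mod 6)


Moduli 4, 21, 6 are not pairwise coprime, so CRT works modulo lcm(m_i) when all pairwise compatibility conditions hold.
Pairwise compatibility: gcd(m_i, m_j) must divide a_i - a_j for every pair.
Merge one congruence at a time:
  Start: x ≡ 0 (mod 4).
  Combine with x ≡ 11 (mod 21): gcd(4, 21) = 1; 11 - 0 = 11, which IS divisible by 1, so compatible.
    Write x = 0 + 4·t and substitute into x ≡ 11 (mod 21): 4·t ≡ 11 − 0 = 11 (mod 21).
    The inverse of 4 mod 21 is 16 (since 4·16 = 64 = 3·21 + 1), so t ≡ 16·11 = 176 ≡ 8 (mod 21).
    Then x = 0 + 4·8 = 32, valid modulo lcm(4, 21) = 84: x ≡ 32 (mod 84).
  Combine with x ≡ 2 (mod 6): gcd(84, 6) = 6; 2 - 32 = -30, which IS divisible by 6, so compatible.
    Write x = 32 + 84·t and substitute into x ≡ 2 (mod 6): 84·t ≡ 2 − 32 = -30 (mod 6).
    Divide the congruence (and modulus) by g = 6: 14·t ≡ -5 (mod 1).
    Modulo 1 every t works; take t = 0.
    Then x = 32 + 84·0 = 32, valid modulo lcm(84, 6) = 84: x ≡ 32 (mod 84).
Verify: 32 mod 4 = 0, 32 mod 21 = 11, 32 mod 6 = 2.

x ≡ 32 (mod 84).


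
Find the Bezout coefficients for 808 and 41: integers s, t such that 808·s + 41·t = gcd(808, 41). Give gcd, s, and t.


Euclidean algorithm on (808, 41) — divide until remainder is 0:
  808 = 19 · 41 + 29
  41 = 1 · 29 + 12
  29 = 2 · 12 + 5
  12 = 2 · 5 + 2
  5 = 2 · 2 + 1
  2 = 2 · 1 + 0
gcd(808, 41) = 1.
Track Bezout coefficients alongside the remainders: start with r₀ = 808 = a·1 + b·0 (s = 1, t = 0) and r₁ = 41 = a·0 + b·1 (s = 0, t = 1); each new remainder r_{k+1} = r_{k-1} − q_k·r_k inherits s_{k+1} = s_{k-1} − q_k·s_k, t_{k+1} = t_{k-1} − q_k·t_k, so r_k = a·s_k + b·t_k at every step:
  q = 19: r = 29, s = 1 − 19·0 = 1, t = 0 − 19·1 = -19  (check: 808·1 + 41·(-19) = 29)
  q = 1: r = 12, s = 0 − 1·1 = -1, t = 1 − 1·(-19) = 20  (check: 808·(-1) + 41·20 = 12)
  q = 2: r = 5, s = 1 − 2·(-1) = 3, t = -19 − 2·20 = -59  (check: 808·3 + 41·(-59) = 5)
  q = 2: r = 2, s = -1 − 2·3 = -7, t = 20 − 2·(-59) = 138  (check: 808·(-7) + 41·138 = 2)
  q = 2: r = 1, s = 3 − 2·(-7) = 17, t = -59 − 2·138 = -335  (check: 808·17 + 41·(-335) = 1)
The row with r = 1 (the gcd) gives the Bezout coefficients s = 17, t = -335.
Result: 808 · (17) + 41 · (-335) = 1.

gcd(808, 41) = 1; s = 17, t = -335 (check: 808·17 + 41·(-335) = 1).


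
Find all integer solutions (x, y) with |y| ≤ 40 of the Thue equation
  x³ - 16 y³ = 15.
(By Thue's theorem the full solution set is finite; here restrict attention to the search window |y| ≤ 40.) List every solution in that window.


The equation is x³ - 16y³ = 15. For fixed y, x³ = 16·y³ + 15, so a solution requires the RHS to be a perfect cube.
Strategy: iterate y from -40 to 40, compute RHS = 16·y³ + 15, and check whether it is a (positive or negative) perfect cube.
Check small values of y:
  y = 0: RHS = 15 is not a perfect cube.
  y = 1: RHS = 31 is not a perfect cube.
  y = -1: RHS = -1 = (-1)³ ⇒ x = -1 works.
  y = 2: RHS = 143 is not a perfect cube.
  y = -2: RHS = -113 is not a perfect cube.
  y = 3: RHS = 447 is not a perfect cube.
  y = -3: RHS = -417 is not a perfect cube.
Continuing the search up to |y| = 40 finds no further solutions beyond those listed.
Collected solutions: (-1, -1).

Solutions (with |y| ≤ 40): (-1, -1).


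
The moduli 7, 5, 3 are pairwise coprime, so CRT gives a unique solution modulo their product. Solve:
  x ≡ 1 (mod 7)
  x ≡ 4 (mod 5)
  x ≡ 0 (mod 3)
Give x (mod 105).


Moduli 7, 5, 3 are pairwise coprime; by CRT there is a unique solution modulo M = 7 · 5 · 3 = 105.
Solve pairwise, accumulating the modulus:
  Start with x ≡ 1 (mod 7).
  Combine with x ≡ 4 (mod 5): since gcd(7, 5) = 1, we get a unique residue mod 35.
    Write x = 1 + 7·t and substitute into x ≡ 4 (mod 5): 7·t ≡ 4 − 1 = 3 (mod 5).
    Reduce coefficients mod 5: 2·t ≡ 3 (mod 5).
    The inverse of 2 mod 5 is 3 (since 2·3 = 6 = 1·5 + 1), so t ≡ 3·3 = 9 ≡ 4 (mod 5).
    Then x = 1 + 7·4 = 29, valid modulo lcm(7, 5) = 35: x ≡ 29 (mod 35).
  Combine with x ≡ 0 (mod 3): since gcd(35, 3) = 1, we get a unique residue mod 105.
    Write x = 29 + 35·t and substitute into x ≡ 0 (mod 3): 35·t ≡ 0 − 29 = -29 (mod 3).
    Reduce coefficients mod 3: 2·t ≡ 1 (mod 3).
    The inverse of 2 mod 3 is 2 (since 2·2 = 4 = 1·3 + 1), so t ≡ 2·1 = 2 ≡ 2 (mod 3).
    Then x = 29 + 35·2 = 99, valid modulo lcm(35, 3) = 105: x ≡ 99 (mod 105).
Verify: 99 mod 7 = 1 ✓, 99 mod 5 = 4 ✓, 99 mod 3 = 0 ✓.

x ≡ 99 (mod 105).


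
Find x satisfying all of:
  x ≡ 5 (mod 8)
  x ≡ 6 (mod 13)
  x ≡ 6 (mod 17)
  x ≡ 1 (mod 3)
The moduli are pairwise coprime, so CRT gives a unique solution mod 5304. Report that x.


Product of moduli M = 8 · 13 · 17 · 3 = 5304.
Merge one congruence at a time:
  Start: x ≡ 5 (mod 8).
  Combine with x ≡ 6 (mod 13); new modulus lcm = 104.
    Write x = 5 + 8·t and substitute into x ≡ 6 (mod 13): 8·t ≡ 6 − 5 = 1 (mod 13).
    The inverse of 8 mod 13 is 5 (since 8·5 = 40 = 3·13 + 1), so t ≡ 5·1 = 5 ≡ 5 (mod 13).
    Then x = 5 + 8·5 = 45, valid modulo lcm(8, 13) = 104: x ≡ 45 (mod 104).
  Combine with x ≡ 6 (mod 17); new modulus lcm = 1768.
    Write x = 45 + 104·t and substitute into x ≡ 6 (mod 17): 104·t ≡ 6 − 45 = -39 (mod 17).
    Reduce coefficients mod 17: 2·t ≡ 12 (mod 17).
    The inverse of 2 mod 17 is 9 (since 2·9 = 18 = 1·17 + 1), so t ≡ 9·12 = 108 ≡ 6 (mod 17).
    Then x = 45 + 104·6 = 669, valid modulo lcm(104, 17) = 1768: x ≡ 669 (mod 1768).
  Combine with x ≡ 1 (mod 3); new modulus lcm = 5304.
    Write x = 669 + 1768·t and substitute into x ≡ 1 (mod 3): 1768·t ≡ 1 − 669 = -668 (mod 3).
    Reduce coefficients mod 3: 1·t ≡ 1 (mod 3).
    So t ≡ 1 (mod 3).
    Then x = 669 + 1768·1 = 2437, valid modulo lcm(1768, 3) = 5304: x ≡ 2437 (mod 5304).
Verify against each original: 2437 mod 8 = 5, 2437 mod 13 = 6, 2437 mod 17 = 6, 2437 mod 3 = 1.

x ≡ 2437 (mod 5304).


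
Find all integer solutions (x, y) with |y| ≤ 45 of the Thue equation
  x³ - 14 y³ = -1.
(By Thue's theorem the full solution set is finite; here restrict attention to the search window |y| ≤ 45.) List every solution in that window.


The equation is x³ - 14y³ = -1. For fixed y, x³ = 14·y³ − 1, so a solution requires the RHS to be a perfect cube.
Strategy: iterate y from -45 to 45, compute RHS = 14·y³ − 1, and check whether it is a (positive or negative) perfect cube.
Check small values of y:
  y = 0: RHS = -1 = (-1)³ ⇒ x = -1 works.
  y = 1: RHS = 13 is not a perfect cube.
  y = -1: RHS = -15 is not a perfect cube.
  y = 2: RHS = 111 is not a perfect cube.
  y = -2: RHS = -113 is not a perfect cube.
  y = 3: RHS = 377 is not a perfect cube.
  y = -3: RHS = -379 is not a perfect cube.
Continuing the search up to |y| = 45 finds no further solutions beyond those listed.
Collected solutions: (-1, 0).

Solutions (with |y| ≤ 45): (-1, 0).


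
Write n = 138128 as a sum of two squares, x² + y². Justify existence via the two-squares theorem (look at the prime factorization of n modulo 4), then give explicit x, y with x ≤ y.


Step 1: Factor n = 138128 = 2^4 · 89 · 97.
Step 2: Check the mod-4 condition on each prime factor: 2 = 2 (special); 89 ≡ 1 (mod 4), exponent 1; 97 ≡ 1 (mod 4), exponent 1.
All primes ≡ 3 (mod 4) appear to even exponent (or don't appear), so by the two-squares theorem n IS expressible as a sum of two squares.
Step 3: Build a representation. Group n = k² · m with k = 4 and m = 89 · 97 = 8633 (a product of primes ≡ 1 (mod 4)); a representation of m scales to one of n via (k·x)² + (k·y)² = k²(x² + y²). Each prime p ≡ 1 (mod 4) is itself a sum of two squares; find a² by testing p − a² for a perfect square:
  89: 89 − 1² = 88, 89 − 2² = 85, 89 − 3² = 80, 89 − 4² = 73, 89 − 5² = 64 = 8² ⇒ 89 = 5² + 8².
  97: 97 − 1² = 96, 97 − 2² = 93, 97 − 3² = 88, 97 − 4² = 81 = 9² ⇒ 97 = 4² + 9².
  Combine using the Brahmagupta–Fibonacci identity (a² + b²)(c² + d²) = (ac − bd)² + (ad + bc)² = (ac + bd)² + (ad − bc)²:
  89 · 97 = 8633: from (5² + 8²)(4² + 9²), take (5·4 − 8·9, 5·9 + 8·4) = (20 − 72, 45 + 32) = (-52, 77); dropping signs (only squares matter) gives (52, 77); check 52² + 77² = 2704 + 5929 = 8633 ✓.
  Scale by k = 4: (4·52, 4·77) = (208, 308).
Step 4: Order so x ≤ y and verify: 208² + 308² = 43264 + 94864 = 138128 = n. ✓

n = 138128 = 208² + 308² (one valid representation with x ≤ y).


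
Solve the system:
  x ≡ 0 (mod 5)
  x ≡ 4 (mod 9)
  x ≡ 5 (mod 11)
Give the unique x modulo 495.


Moduli 5, 9, 11 are pairwise coprime; by CRT there is a unique solution modulo M = 5 · 9 · 11 = 495.
Solve pairwise, accumulating the modulus:
  Start with x ≡ 0 (mod 5).
  Combine with x ≡ 4 (mod 9): since gcd(5, 9) = 1, we get a unique residue mod 45.
    Write x = 0 + 5·t and substitute into x ≡ 4 (mod 9): 5·t ≡ 4 − 0 = 4 (mod 9).
    The inverse of 5 mod 9 is 2 (since 5·2 = 10 = 1·9 + 1), so t ≡ 2·4 = 8 ≡ 8 (mod 9).
    Then x = 0 + 5·8 = 40, valid modulo lcm(5, 9) = 45: x ≡ 40 (mod 45).
  Combine with x ≡ 5 (mod 11): since gcd(45, 11) = 1, we get a unique residue mod 495.
    Write x = 40 + 45·t and substitute into x ≡ 5 (mod 11): 45·t ≡ 5 − 40 = -35 (mod 11).
    Reduce coefficients mod 11: 1·t ≡ 9 (mod 11).
    So t ≡ 9 (mod 11).
    Then x = 40 + 45·9 = 445, valid modulo lcm(45, 11) = 495: x ≡ 445 (mod 495).
Verify: 445 mod 5 = 0 ✓, 445 mod 9 = 4 ✓, 445 mod 11 = 5 ✓.

x ≡ 445 (mod 495).


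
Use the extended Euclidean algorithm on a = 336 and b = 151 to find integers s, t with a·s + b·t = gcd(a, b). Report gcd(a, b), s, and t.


Euclidean algorithm on (336, 151) — divide until remainder is 0:
  336 = 2 · 151 + 34
  151 = 4 · 34 + 15
  34 = 2 · 15 + 4
  15 = 3 · 4 + 3
  4 = 1 · 3 + 1
  3 = 3 · 1 + 0
gcd(336, 151) = 1.
Track Bezout coefficients alongside the remainders: start with r₀ = 336 = a·1 + b·0 (s = 1, t = 0) and r₁ = 151 = a·0 + b·1 (s = 0, t = 1); each new remainder r_{k+1} = r_{k-1} − q_k·r_k inherits s_{k+1} = s_{k-1} − q_k·s_k, t_{k+1} = t_{k-1} − q_k·t_k, so r_k = a·s_k + b·t_k at every step:
  q = 2: r = 34, s = 1 − 2·0 = 1, t = 0 − 2·1 = -2  (check: 336·1 + 151·(-2) = 34)
  q = 4: r = 15, s = 0 − 4·1 = -4, t = 1 − 4·(-2) = 9  (check: 336·(-4) + 151·9 = 15)
  q = 2: r = 4, s = 1 − 2·(-4) = 9, t = -2 − 2·9 = -20  (check: 336·9 + 151·(-20) = 4)
  q = 3: r = 3, s = -4 − 3·9 = -31, t = 9 − 3·(-20) = 69  (check: 336·(-31) + 151·69 = 3)
  q = 1: r = 1, s = 9 − 1·(-31) = 40, t = -20 − 1·69 = -89  (check: 336·40 + 151·(-89) = 1)
The row with r = 1 (the gcd) gives the Bezout coefficients s = 40, t = -89.
Result: 336 · (40) + 151 · (-89) = 1.

gcd(336, 151) = 1; s = 40, t = -89 (check: 336·40 + 151·(-89) = 1).


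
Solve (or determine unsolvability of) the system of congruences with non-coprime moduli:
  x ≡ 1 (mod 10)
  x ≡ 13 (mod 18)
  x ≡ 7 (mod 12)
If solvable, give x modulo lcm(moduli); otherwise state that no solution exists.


Moduli 10, 18, 12 are not pairwise coprime, so CRT works modulo lcm(m_i) when all pairwise compatibility conditions hold.
Pairwise compatibility: gcd(m_i, m_j) must divide a_i - a_j for every pair.
Merge one congruence at a time:
  Start: x ≡ 1 (mod 10).
  Combine with x ≡ 13 (mod 18): gcd(10, 18) = 2; 13 - 1 = 12, which IS divisible by 2, so compatible.
    Write x = 1 + 10·t and substitute into x ≡ 13 (mod 18): 10·t ≡ 13 − 1 = 12 (mod 18).
    Divide the congruence (and modulus) by g = 2: 5·t ≡ 6 (mod 9).
    The inverse of 5 mod 9 is 2 (since 5·2 = 10 = 1·9 + 1), so t ≡ 2·6 = 12 ≡ 3 (mod 9).
    Then x = 1 + 10·3 = 31, valid modulo lcm(10, 18) = 90: x ≡ 31 (mod 90).
  Combine with x ≡ 7 (mod 12): gcd(90, 12) = 6; 7 - 31 = -24, which IS divisible by 6, so compatible.
    Write x = 31 + 90·t and substitute into x ≡ 7 (mod 12): 90·t ≡ 7 − 31 = -24 (mod 12).
    Divide the congruence (and modulus) by g = 6: 15·t ≡ -4 (mod 2).
    Reduce coefficients mod 2: 1·t ≡ 0 (mod 2).
    So t ≡ 0 (mod 2).
    Then x = 31 + 90·0 = 31, valid modulo lcm(90, 12) = 180: x ≡ 31 (mod 180).
Verify: 31 mod 10 = 1, 31 mod 18 = 13, 31 mod 12 = 7.

x ≡ 31 (mod 180).


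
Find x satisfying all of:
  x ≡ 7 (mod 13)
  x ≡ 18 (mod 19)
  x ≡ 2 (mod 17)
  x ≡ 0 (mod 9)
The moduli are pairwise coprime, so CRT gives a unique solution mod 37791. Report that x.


Product of moduli M = 13 · 19 · 17 · 9 = 37791.
Merge one congruence at a time:
  Start: x ≡ 7 (mod 13).
  Combine with x ≡ 18 (mod 19); new modulus lcm = 247.
    Write x = 7 + 13·t and substitute into x ≡ 18 (mod 19): 13·t ≡ 18 − 7 = 11 (mod 19).
    The inverse of 13 mod 19 is 3 (since 13·3 = 39 = 2·19 + 1), so t ≡ 3·11 = 33 ≡ 14 (mod 19).
    Then x = 7 + 13·14 = 189, valid modulo lcm(13, 19) = 247: x ≡ 189 (mod 247).
  Combine with x ≡ 2 (mod 17); new modulus lcm = 4199.
    Write x = 189 + 247·t and substitute into x ≡ 2 (mod 17): 247·t ≡ 2 − 189 = -187 (mod 17).
    Reduce coefficients mod 17: 9·t ≡ 0 (mod 17).
    The inverse of 9 mod 17 is 2 (since 9·2 = 18 = 1·17 + 1), so t ≡ 2·0 = 0 ≡ 0 (mod 17).
    Then x = 189 + 247·0 = 189, valid modulo lcm(247, 17) = 4199: x ≡ 189 (mod 4199).
  Combine with x ≡ 0 (mod 9); new modulus lcm = 37791.
    Write x = 189 + 4199·t and substitute into x ≡ 0 (mod 9): 4199·t ≡ 0 − 189 = -189 (mod 9).
    Reduce coefficients mod 9: 5·t ≡ 0 (mod 9).
    The inverse of 5 mod 9 is 2 (since 5·2 = 10 = 1·9 + 1), so t ≡ 2·0 = 0 ≡ 0 (mod 9).
    Then x = 189 + 4199·0 = 189, valid modulo lcm(4199, 9) = 37791: x ≡ 189 (mod 37791).
Verify against each original: 189 mod 13 = 7, 189 mod 19 = 18, 189 mod 17 = 2, 189 mod 9 = 0.

x ≡ 189 (mod 37791).


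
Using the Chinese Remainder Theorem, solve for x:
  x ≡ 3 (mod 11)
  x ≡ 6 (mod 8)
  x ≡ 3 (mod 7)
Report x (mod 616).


Moduli 11, 8, 7 are pairwise coprime; by CRT there is a unique solution modulo M = 11 · 8 · 7 = 616.
Solve pairwise, accumulating the modulus:
  Start with x ≡ 3 (mod 11).
  Combine with x ≡ 6 (mod 8): since gcd(11, 8) = 1, we get a unique residue mod 88.
    Write x = 3 + 11·t and substitute into x ≡ 6 (mod 8): 11·t ≡ 6 − 3 = 3 (mod 8).
    Reduce coefficients mod 8: 3·t ≡ 3 (mod 8).
    The inverse of 3 mod 8 is 3 (since 3·3 = 9 = 1·8 + 1), so t ≡ 3·3 = 9 ≡ 1 (mod 8).
    Then x = 3 + 11·1 = 14, valid modulo lcm(11, 8) = 88: x ≡ 14 (mod 88).
  Combine with x ≡ 3 (mod 7): since gcd(88, 7) = 1, we get a unique residue mod 616.
    Write x = 14 + 88·t and substitute into x ≡ 3 (mod 7): 88·t ≡ 3 − 14 = -11 (mod 7).
    Reduce coefficients mod 7: 4·t ≡ 3 (mod 7).
    The inverse of 4 mod 7 is 2 (since 4·2 = 8 = 1·7 + 1), so t ≡ 2·3 = 6 ≡ 6 (mod 7).
    Then x = 14 + 88·6 = 542, valid modulo lcm(88, 7) = 616: x ≡ 542 (mod 616).
Verify: 542 mod 11 = 3 ✓, 542 mod 8 = 6 ✓, 542 mod 7 = 3 ✓.

x ≡ 542 (mod 616).


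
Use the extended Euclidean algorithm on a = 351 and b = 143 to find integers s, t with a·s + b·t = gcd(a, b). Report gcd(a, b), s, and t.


Euclidean algorithm on (351, 143) — divide until remainder is 0:
  351 = 2 · 143 + 65
  143 = 2 · 65 + 13
  65 = 5 · 13 + 0
gcd(351, 143) = 13.
Track Bezout coefficients alongside the remainders: start with r₀ = 351 = a·1 + b·0 (s = 1, t = 0) and r₁ = 143 = a·0 + b·1 (s = 0, t = 1); each new remainder r_{k+1} = r_{k-1} − q_k·r_k inherits s_{k+1} = s_{k-1} − q_k·s_k, t_{k+1} = t_{k-1} − q_k·t_k, so r_k = a·s_k + b·t_k at every step:
  q = 2: r = 65, s = 1 − 2·0 = 1, t = 0 − 2·1 = -2  (check: 351·1 + 143·(-2) = 65)
  q = 2: r = 13, s = 0 − 2·1 = -2, t = 1 − 2·(-2) = 5  (check: 351·(-2) + 143·5 = 13)
The row with r = 13 (the gcd) gives the Bezout coefficients s = -2, t = 5.
Result: 351 · (-2) + 143 · (5) = 13.

gcd(351, 143) = 13; s = -2, t = 5 (check: 351·(-2) + 143·5 = 13).


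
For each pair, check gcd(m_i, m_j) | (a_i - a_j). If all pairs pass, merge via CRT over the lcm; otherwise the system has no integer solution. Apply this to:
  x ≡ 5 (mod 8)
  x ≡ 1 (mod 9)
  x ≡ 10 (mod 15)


Moduli 8, 9, 15 are not pairwise coprime, so CRT works modulo lcm(m_i) when all pairwise compatibility conditions hold.
Pairwise compatibility: gcd(m_i, m_j) must divide a_i - a_j for every pair.
Merge one congruence at a time:
  Start: x ≡ 5 (mod 8).
  Combine with x ≡ 1 (mod 9): gcd(8, 9) = 1; 1 - 5 = -4, which IS divisible by 1, so compatible.
    Write x = 5 + 8·t and substitute into x ≡ 1 (mod 9): 8·t ≡ 1 − 5 = -4 (mod 9).
    Reduce coefficients mod 9: 8·t ≡ 5 (mod 9).
    The inverse of 8 mod 9 is 8 (since 8·8 = 64 = 7·9 + 1), so t ≡ 8·5 = 40 ≡ 4 (mod 9).
    Then x = 5 + 8·4 = 37, valid modulo lcm(8, 9) = 72: x ≡ 37 (mod 72).
  Combine with x ≡ 10 (mod 15): gcd(72, 15) = 3; 10 - 37 = -27, which IS divisible by 3, so compatible.
    Write x = 37 + 72·t and substitute into x ≡ 10 (mod 15): 72·t ≡ 10 − 37 = -27 (mod 15).
    Divide the congruence (and modulus) by g = 3: 24·t ≡ -9 (mod 5).
    Reduce coefficients mod 5: 4·t ≡ 1 (mod 5).
    The inverse of 4 mod 5 is 4 (since 4·4 = 16 = 3·5 + 1), so t ≡ 4·1 = 4 ≡ 4 (mod 5).
    Then x = 37 + 72·4 = 325, valid modulo lcm(72, 15) = 360: x ≡ 325 (mod 360).
Verify: 325 mod 8 = 5, 325 mod 9 = 1, 325 mod 15 = 10.

x ≡ 325 (mod 360).


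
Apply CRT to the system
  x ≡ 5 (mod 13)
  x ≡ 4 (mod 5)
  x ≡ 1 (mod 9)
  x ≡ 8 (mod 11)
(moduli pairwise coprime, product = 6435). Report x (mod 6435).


Product of moduli M = 13 · 5 · 9 · 11 = 6435.
Merge one congruence at a time:
  Start: x ≡ 5 (mod 13).
  Combine with x ≡ 4 (mod 5); new modulus lcm = 65.
    Write x = 5 + 13·t and substitute into x ≡ 4 (mod 5): 13·t ≡ 4 − 5 = -1 (mod 5).
    Reduce coefficients mod 5: 3·t ≡ 4 (mod 5).
    The inverse of 3 mod 5 is 2 (since 3·2 = 6 = 1·5 + 1), so t ≡ 2·4 = 8 ≡ 3 (mod 5).
    Then x = 5 + 13·3 = 44, valid modulo lcm(13, 5) = 65: x ≡ 44 (mod 65).
  Combine with x ≡ 1 (mod 9); new modulus lcm = 585.
    Write x = 44 + 65·t and substitute into x ≡ 1 (mod 9): 65·t ≡ 1 − 44 = -43 (mod 9).
    Reduce coefficients mod 9: 2·t ≡ 2 (mod 9).
    The inverse of 2 mod 9 is 5 (since 2·5 = 10 = 1·9 + 1), so t ≡ 5·2 = 10 ≡ 1 (mod 9).
    Then x = 44 + 65·1 = 109, valid modulo lcm(65, 9) = 585: x ≡ 109 (mod 585).
  Combine with x ≡ 8 (mod 11); new modulus lcm = 6435.
    Write x = 109 + 585·t and substitute into x ≡ 8 (mod 11): 585·t ≡ 8 − 109 = -101 (mod 11).
    Reduce coefficients mod 11: 2·t ≡ 9 (mod 11).
    The inverse of 2 mod 11 is 6 (since 2·6 = 12 = 1·11 + 1), so t ≡ 6·9 = 54 ≡ 10 (mod 11).
    Then x = 109 + 585·10 = 5959, valid modulo lcm(585, 11) = 6435: x ≡ 5959 (mod 6435).
Verify against each original: 5959 mod 13 = 5, 5959 mod 5 = 4, 5959 mod 9 = 1, 5959 mod 11 = 8.

x ≡ 5959 (mod 6435).


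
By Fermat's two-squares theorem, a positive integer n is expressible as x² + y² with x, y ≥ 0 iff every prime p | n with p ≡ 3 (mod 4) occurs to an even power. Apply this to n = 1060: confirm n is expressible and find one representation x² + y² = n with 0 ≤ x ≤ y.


Step 1: Factor n = 1060 = 2^2 · 5 · 53.
Step 2: Check the mod-4 condition on each prime factor: 2 = 2 (special); 5 ≡ 1 (mod 4), exponent 1; 53 ≡ 1 (mod 4), exponent 1.
All primes ≡ 3 (mod 4) appear to even exponent (or don't appear), so by the two-squares theorem n IS expressible as a sum of two squares.
Step 3: Build a representation. Group n = k² · m with k = 2 and m = 5 · 53 = 265 (a product of primes ≡ 1 (mod 4)); a representation of m scales to one of n via (k·x)² + (k·y)² = k²(x² + y²). Each prime p ≡ 1 (mod 4) is itself a sum of two squares; find a² by testing p − a² for a perfect square:
  5: 5 − 1² = 4 = 2² ⇒ 5 = 1² + 2².
  53: 53 − 1² = 52, 53 − 2² = 49 = 7² ⇒ 53 = 2² + 7².
  Combine using the Brahmagupta–Fibonacci identity (a² + b²)(c² + d²) = (ac − bd)² + (ad + bc)² = (ac + bd)² + (ad − bc)²:
  5 · 53 = 265: from (1² + 2²)(2² + 7²), take (1·2 − 2·7, 1·7 + 2·2) = (2 − 14, 7 + 4) = (-12, 11); dropping signs (only squares matter) gives (12, 11); check 12² + 11² = 144 + 121 = 265 ✓.
  Scale by k = 2: (2·12, 2·11) = (24, 22).
Step 4: Order so x ≤ y and verify: 22² + 24² = 484 + 576 = 1060 = n. ✓

n = 1060 = 22² + 24² (one valid representation with x ≤ y).


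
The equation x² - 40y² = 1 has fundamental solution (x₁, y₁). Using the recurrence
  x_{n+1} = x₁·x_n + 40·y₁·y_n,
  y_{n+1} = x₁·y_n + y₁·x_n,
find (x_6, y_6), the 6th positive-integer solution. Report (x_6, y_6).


Step 1: Find the fundamental solution (x₁, y₁) of x² - 40y² = 1.
  Expand √40 as a continued fraction. a₀ = ⌊√40⌋ = 6; iterate m_{k+1} = d_k·a_k − m_k, d_{k+1} = (40 − m_{k+1}²)/d_k, a_{k+1} = ⌊(a₀ + m_{k+1})/d_{k+1}⌋ (starting m₀ = 0, d₀ = 1), with convergents p_k = a_k·p_{k-1} + p_{k-2}, q_k = a_k·q_{k-1} + q_{k-2} (p₋₁ = 1, q₋₁ = 0):
  k = 0: a₀ = 6; p₀/q₀ = 6/1; p₀² − 40·q₀² = 36 − 40 = -4.
  k = 1: m = 6, d = 4, a = ⌊(6 + 6)/4⌋ = 3; p/q = (3·6 + 1)/(3·1 + 0) = 19/3; p² − 40·q² = 361 − 360 = 1.
  The first convergent with p² − 40·q² = 1 gives the fundamental solution (x₁, y₁) = (19, 3).
Step 2: Apply the recurrence (x_{n+1}, y_{n+1}) = (x₁x_n + 40y₁y_n, x₁y_n + y₁x_n) repeatedly.
  From (x_1, y_1) = (19, 3): x_2 = 19·19 + 40·3·3 = 721; y_2 = 19·3 + 3·19 = 114.
  From (x_2, y_2) = (721, 114): x_3 = 19·721 + 40·3·114 = 27379; y_3 = 19·114 + 3·721 = 4329.
  From (x_3, y_3) = (27379, 4329): x_4 = 19·27379 + 40·3·4329 = 1039681; y_4 = 19·4329 + 3·27379 = 164388.
  From (x_4, y_4) = (1039681, 164388): x_5 = 19·1039681 + 40·3·164388 = 39480499; y_5 = 19·164388 + 3·1039681 = 6242415.
  From (x_5, y_5) = (39480499, 6242415): x_6 = 19·39480499 + 40·3·6242415 = 1499219281; y_6 = 19·6242415 + 3·39480499 = 237047382.
Step 3: Verify x_6² - 40·y_6² = 2247658452522156961 - 2247658452522156960 = 1 (should be 1). ✓

(x_1, y_1) = (19, 3); (x_6, y_6) = (1499219281, 237047382).


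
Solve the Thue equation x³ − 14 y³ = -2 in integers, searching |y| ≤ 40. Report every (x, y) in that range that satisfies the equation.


The equation is x³ - 14y³ = -2. For fixed y, x³ = 14·y³ − 2, so a solution requires the RHS to be a perfect cube.
Strategy: iterate y from -40 to 40, compute RHS = 14·y³ − 2, and check whether it is a (positive or negative) perfect cube.
Check small values of y:
  y = 0: RHS = -2 is not a perfect cube.
  y = 1: RHS = 12 is not a perfect cube.
  y = -1: RHS = -16 is not a perfect cube.
  y = 2: RHS = 110 is not a perfect cube.
  y = -2: RHS = -114 is not a perfect cube.
  y = 3: RHS = 376 is not a perfect cube.
  y = -3: RHS = -380 is not a perfect cube.
Continuing the search up to |y| = 40 finds no solutions either.
No (x, y) in the scanned range satisfies the equation.

No integer solutions with |y| ≤ 40.


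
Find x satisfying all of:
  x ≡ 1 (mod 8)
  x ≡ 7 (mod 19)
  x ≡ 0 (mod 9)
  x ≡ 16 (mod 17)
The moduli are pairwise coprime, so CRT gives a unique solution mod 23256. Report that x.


Product of moduli M = 8 · 19 · 9 · 17 = 23256.
Merge one congruence at a time:
  Start: x ≡ 1 (mod 8).
  Combine with x ≡ 7 (mod 19); new modulus lcm = 152.
    Write x = 1 + 8·t and substitute into x ≡ 7 (mod 19): 8·t ≡ 7 − 1 = 6 (mod 19).
    The inverse of 8 mod 19 is 12 (since 8·12 = 96 = 5·19 + 1), so t ≡ 12·6 = 72 ≡ 15 (mod 19).
    Then x = 1 + 8·15 = 121, valid modulo lcm(8, 19) = 152: x ≡ 121 (mod 152).
  Combine with x ≡ 0 (mod 9); new modulus lcm = 1368.
    Write x = 121 + 152·t and substitute into x ≡ 0 (mod 9): 152·t ≡ 0 − 121 = -121 (mod 9).
    Reduce coefficients mod 9: 8·t ≡ 5 (mod 9).
    The inverse of 8 mod 9 is 8 (since 8·8 = 64 = 7·9 + 1), so t ≡ 8·5 = 40 ≡ 4 (mod 9).
    Then x = 121 + 152·4 = 729, valid modulo lcm(152, 9) = 1368: x ≡ 729 (mod 1368).
  Combine with x ≡ 16 (mod 17); new modulus lcm = 23256.
    Write x = 729 + 1368·t and substitute into x ≡ 16 (mod 17): 1368·t ≡ 16 − 729 = -713 (mod 17).
    Reduce coefficients mod 17: 8·t ≡ 1 (mod 17).
    The inverse of 8 mod 17 is 15 (since 8·15 = 120 = 7·17 + 1), so t ≡ 15·1 = 15 ≡ 15 (mod 17).
    Then x = 729 + 1368·15 = 21249, valid modulo lcm(1368, 17) = 23256: x ≡ 21249 (mod 23256).
Verify against each original: 21249 mod 8 = 1, 21249 mod 19 = 7, 21249 mod 9 = 0, 21249 mod 17 = 16.

x ≡ 21249 (mod 23256).


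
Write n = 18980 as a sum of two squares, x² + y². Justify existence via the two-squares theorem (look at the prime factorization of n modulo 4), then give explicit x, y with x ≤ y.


Step 1: Factor n = 18980 = 2^2 · 5 · 13 · 73.
Step 2: Check the mod-4 condition on each prime factor: 2 = 2 (special); 5 ≡ 1 (mod 4), exponent 1; 13 ≡ 1 (mod 4), exponent 1; 73 ≡ 1 (mod 4), exponent 1.
All primes ≡ 3 (mod 4) appear to even exponent (or don't appear), so by the two-squares theorem n IS expressible as a sum of two squares.
Step 3: Build a representation. Group n = k² · m with k = 2 and m = 5 · 13 · 73 = 4745 (a product of primes ≡ 1 (mod 4)); a representation of m scales to one of n via (k·x)² + (k·y)² = k²(x² + y²). Each prime p ≡ 1 (mod 4) is itself a sum of two squares; find a² by testing p − a² for a perfect square:
  5: 5 − 1² = 4 = 2² ⇒ 5 = 1² + 2².
  13: 13 − 1² = 12, 13 − 2² = 9 = 3² ⇒ 13 = 2² + 3².
  73: 73 − 1² = 72, 73 − 2² = 69, 73 − 3² = 64 = 8² ⇒ 73 = 3² + 8².
  Combine using the Brahmagupta–Fibonacci identity (a² + b²)(c² + d²) = (ac − bd)² + (ad + bc)² = (ac + bd)² + (ad − bc)²:
  5 · 13 = 65: from (1² + 2²)(2² + 3²), take (1·2 − 2·3, 1·3 + 2·2) = (2 − 6, 3 + 4) = (-4, 7); dropping signs (only squares matter) gives (4, 7); check 4² + 7² = 16 + 49 = 65 ✓.
  65 · 73 = 4745: from (4² + 7²)(3² + 8²), take (4·3 − 7·8, 4·8 + 7·3) = (12 − 56, 32 + 21) = (-44, 53); dropping signs (only squares matter) gives (44, 53); check 44² + 53² = 1936 + 2809 = 4745 ✓.
  Scale by k = 2: (2·44, 2·53) = (88, 106).
Step 4: Order so x ≤ y and verify: 88² + 106² = 7744 + 11236 = 18980 = n. ✓

n = 18980 = 88² + 106² (one valid representation with x ≤ y).


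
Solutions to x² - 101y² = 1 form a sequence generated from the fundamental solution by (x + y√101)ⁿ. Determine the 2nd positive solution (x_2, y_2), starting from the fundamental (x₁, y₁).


Step 1: Find the fundamental solution (x₁, y₁) of x² - 101y² = 1.
  Expand √101 as a continued fraction. a₀ = ⌊√101⌋ = 10; iterate m_{k+1} = d_k·a_k − m_k, d_{k+1} = (101 − m_{k+1}²)/d_k, a_{k+1} = ⌊(a₀ + m_{k+1})/d_{k+1}⌋ (starting m₀ = 0, d₀ = 1), with convergents p_k = a_k·p_{k-1} + p_{k-2}, q_k = a_k·q_{k-1} + q_{k-2} (p₋₁ = 1, q₋₁ = 0):
  k = 0: a₀ = 10; p₀/q₀ = 10/1; p₀² − 101·q₀² = 100 − 101 = -1.
  k = 1: m = 10, d = 1, a = ⌊(10 + 10)/1⌋ = 20; p/q = (20·10 + 1)/(20·1 + 0) = 201/20; p² − 101·q² = 40401 − 40400 = 1.
  The first convergent with p² − 101·q² = 1 gives the fundamental solution (x₁, y₁) = (201, 20).
Step 2: Apply the recurrence (x_{n+1}, y_{n+1}) = (x₁x_n + 101y₁y_n, x₁y_n + y₁x_n) repeatedly.
  From (x_1, y_1) = (201, 20): x_2 = 201·201 + 101·20·20 = 80801; y_2 = 201·20 + 20·201 = 8040.
Step 3: Verify x_2² - 101·y_2² = 6528801601 - 6528801600 = 1 (should be 1). ✓

(x_1, y_1) = (201, 20); (x_2, y_2) = (80801, 8040).


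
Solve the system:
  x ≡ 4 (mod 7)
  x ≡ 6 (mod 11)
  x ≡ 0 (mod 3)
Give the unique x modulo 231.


Moduli 7, 11, 3 are pairwise coprime; by CRT there is a unique solution modulo M = 7 · 11 · 3 = 231.
Solve pairwise, accumulating the modulus:
  Start with x ≡ 4 (mod 7).
  Combine with x ≡ 6 (mod 11): since gcd(7, 11) = 1, we get a unique residue mod 77.
    Write x = 4 + 7·t and substitute into x ≡ 6 (mod 11): 7·t ≡ 6 − 4 = 2 (mod 11).
    The inverse of 7 mod 11 is 8 (since 7·8 = 56 = 5·11 + 1), so t ≡ 8·2 = 16 ≡ 5 (mod 11).
    Then x = 4 + 7·5 = 39, valid modulo lcm(7, 11) = 77: x ≡ 39 (mod 77).
  Combine with x ≡ 0 (mod 3): since gcd(77, 3) = 1, we get a unique residue mod 231.
    Write x = 39 + 77·t and substitute into x ≡ 0 (mod 3): 77·t ≡ 0 − 39 = -39 (mod 3).
    Reduce coefficients mod 3: 2·t ≡ 0 (mod 3).
    The inverse of 2 mod 3 is 2 (since 2·2 = 4 = 1·3 + 1), so t ≡ 2·0 = 0 ≡ 0 (mod 3).
    Then x = 39 + 77·0 = 39, valid modulo lcm(77, 3) = 231: x ≡ 39 (mod 231).
Verify: 39 mod 7 = 4 ✓, 39 mod 11 = 6 ✓, 39 mod 3 = 0 ✓.

x ≡ 39 (mod 231).


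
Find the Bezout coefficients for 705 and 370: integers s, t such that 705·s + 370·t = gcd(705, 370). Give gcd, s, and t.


Euclidean algorithm on (705, 370) — divide until remainder is 0:
  705 = 1 · 370 + 335
  370 = 1 · 335 + 35
  335 = 9 · 35 + 20
  35 = 1 · 20 + 15
  20 = 1 · 15 + 5
  15 = 3 · 5 + 0
gcd(705, 370) = 5.
Track Bezout coefficients alongside the remainders: start with r₀ = 705 = a·1 + b·0 (s = 1, t = 0) and r₁ = 370 = a·0 + b·1 (s = 0, t = 1); each new remainder r_{k+1} = r_{k-1} − q_k·r_k inherits s_{k+1} = s_{k-1} − q_k·s_k, t_{k+1} = t_{k-1} − q_k·t_k, so r_k = a·s_k + b·t_k at every step:
  q = 1: r = 335, s = 1 − 1·0 = 1, t = 0 − 1·1 = -1  (check: 705·1 + 370·(-1) = 335)
  q = 1: r = 35, s = 0 − 1·1 = -1, t = 1 − 1·(-1) = 2  (check: 705·(-1) + 370·2 = 35)
  q = 9: r = 20, s = 1 − 9·(-1) = 10, t = -1 − 9·2 = -19  (check: 705·10 + 370·(-19) = 20)
  q = 1: r = 15, s = -1 − 1·10 = -11, t = 2 − 1·(-19) = 21  (check: 705·(-11) + 370·21 = 15)
  q = 1: r = 5, s = 10 − 1·(-11) = 21, t = -19 − 1·21 = -40  (check: 705·21 + 370·(-40) = 5)
The row with r = 5 (the gcd) gives the Bezout coefficients s = 21, t = -40.
Result: 705 · (21) + 370 · (-40) = 5.

gcd(705, 370) = 5; s = 21, t = -40 (check: 705·21 + 370·(-40) = 5).


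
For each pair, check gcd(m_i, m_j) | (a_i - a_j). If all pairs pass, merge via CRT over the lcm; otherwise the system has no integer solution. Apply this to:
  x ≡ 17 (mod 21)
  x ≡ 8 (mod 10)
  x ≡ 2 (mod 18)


Moduli 21, 10, 18 are not pairwise coprime, so CRT works modulo lcm(m_i) when all pairwise compatibility conditions hold.
Pairwise compatibility: gcd(m_i, m_j) must divide a_i - a_j for every pair.
Merge one congruence at a time:
  Start: x ≡ 17 (mod 21).
  Combine with x ≡ 8 (mod 10): gcd(21, 10) = 1; 8 - 17 = -9, which IS divisible by 1, so compatible.
    Write x = 17 + 21·t and substitute into x ≡ 8 (mod 10): 21·t ≡ 8 − 17 = -9 (mod 10).
    Reduce coefficients mod 10: 1·t ≡ 1 (mod 10).
    So t ≡ 1 (mod 10).
    Then x = 17 + 21·1 = 38, valid modulo lcm(21, 10) = 210: x ≡ 38 (mod 210).
  Combine with x ≡ 2 (mod 18): gcd(210, 18) = 6; 2 - 38 = -36, which IS divisible by 6, so compatible.
    Write x = 38 + 210·t and substitute into x ≡ 2 (mod 18): 210·t ≡ 2 − 38 = -36 (mod 18).
    Divide the congruence (and modulus) by g = 6: 35·t ≡ -6 (mod 3).
    Reduce coefficients mod 3: 2·t ≡ 0 (mod 3).
    The inverse of 2 mod 3 is 2 (since 2·2 = 4 = 1·3 + 1), so t ≡ 2·0 = 0 ≡ 0 (mod 3).
    Then x = 38 + 210·0 = 38, valid modulo lcm(210, 18) = 630: x ≡ 38 (mod 630).
Verify: 38 mod 21 = 17, 38 mod 10 = 8, 38 mod 18 = 2.

x ≡ 38 (mod 630).
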